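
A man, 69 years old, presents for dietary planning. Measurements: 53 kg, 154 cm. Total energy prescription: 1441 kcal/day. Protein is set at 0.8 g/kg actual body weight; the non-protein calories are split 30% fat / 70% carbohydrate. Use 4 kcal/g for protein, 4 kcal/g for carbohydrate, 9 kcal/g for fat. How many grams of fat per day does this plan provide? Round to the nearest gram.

42 g/day

Protein = 0.8 × 53 = 42.4 g → 42.4 × 4 = 169.6 kcal.
Non-protein calories = 1441 − 169.6 = 1271.4 kcal.
Fat: 30% × 1271.4 = 381.42 kcal; carbohydrate: 889.98 kcal.
Fat: 381.42 kcal ÷ 9 kcal/g = 42.38 g.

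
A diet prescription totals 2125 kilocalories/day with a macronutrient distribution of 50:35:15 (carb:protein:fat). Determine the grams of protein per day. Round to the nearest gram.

Protein energy = 35% × 2125 = 743.75 kcal.
At 4 kcal/g: 743.75 ÷ 4 = 185.9375 g.

186 g/day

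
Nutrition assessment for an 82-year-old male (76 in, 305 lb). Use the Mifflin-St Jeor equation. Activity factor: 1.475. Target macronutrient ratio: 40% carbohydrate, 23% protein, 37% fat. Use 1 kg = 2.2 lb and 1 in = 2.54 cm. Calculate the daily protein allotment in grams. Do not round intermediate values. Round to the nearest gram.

Convert to metric: weight = 305 ÷ 2.2 = 138.6364 kg; height = 76 × 2.54 = 193.04 cm.
Mifflin-St Jeor (male): BMR = 10(138.6364) + 6.25(193.04) − 5(82) + 5 = 1386.3636 + 1206.5 − 410 + 5 = 2187.8636 kcal/day.
TEE = 2187.8636 × 1.475 = 3227.0989 kcal/day.
Protein energy = 23% × 3227.0989 = 742.2327 kcal.
Protein = 742.2327 ÷ 4 kcal/g = 185.5582 g.

186 g/day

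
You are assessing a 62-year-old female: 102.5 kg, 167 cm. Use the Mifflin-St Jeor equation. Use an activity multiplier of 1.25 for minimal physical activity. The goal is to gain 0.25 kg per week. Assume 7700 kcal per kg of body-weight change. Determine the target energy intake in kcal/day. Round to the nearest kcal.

Mifflin-St Jeor (female): BMR = 10(102.5) + 6.25(167) − 5(62) − 161 = 1025 + 1043.75 − 310 − 161 = 1597.75 kcal/day.
TEE = 1597.75 × 1.25 = 1997.1875 kcal/day.
Required daily surplus = 0.25 × 7700 ÷ 7 = 275 kcal/day.
Target intake = 1997.1875 + 275 = 2272.1875 kcal/day.

2272 kcal/day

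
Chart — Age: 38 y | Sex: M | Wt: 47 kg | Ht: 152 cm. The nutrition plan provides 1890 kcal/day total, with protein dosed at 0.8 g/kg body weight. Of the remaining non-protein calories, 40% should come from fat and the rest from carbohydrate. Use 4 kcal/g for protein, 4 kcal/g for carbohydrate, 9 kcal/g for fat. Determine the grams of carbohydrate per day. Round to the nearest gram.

261 g/day

Protein = 0.8 × 47 = 37.6 g → 37.6 × 4 = 150.4 kcal.
Non-protein calories = 1890 − 150.4 = 1739.6 kcal.
Fat: 40% × 1739.6 = 695.84 kcal; carbohydrate: 1043.76 kcal.
Carbohydrate: 1043.76 kcal ÷ 4 kcal/g = 260.94 g.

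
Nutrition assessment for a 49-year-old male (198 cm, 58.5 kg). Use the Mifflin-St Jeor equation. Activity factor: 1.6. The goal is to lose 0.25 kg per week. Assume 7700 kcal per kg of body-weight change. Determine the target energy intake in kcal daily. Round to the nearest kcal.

Mifflin-St Jeor (male): BMR = 10(58.5) + 6.25(198) − 5(49) + 5 = 585 + 1237.5 − 245 + 5 = 1582.5 kcal/day.
TEE = 1582.5 × 1.6 = 2532 kcal/day.
Required daily deficit = 0.25 × 7700 ÷ 7 = 275 kcal/day.
Target intake = 2532 − 275 = 2257 kcal/day.

2257 kcal daily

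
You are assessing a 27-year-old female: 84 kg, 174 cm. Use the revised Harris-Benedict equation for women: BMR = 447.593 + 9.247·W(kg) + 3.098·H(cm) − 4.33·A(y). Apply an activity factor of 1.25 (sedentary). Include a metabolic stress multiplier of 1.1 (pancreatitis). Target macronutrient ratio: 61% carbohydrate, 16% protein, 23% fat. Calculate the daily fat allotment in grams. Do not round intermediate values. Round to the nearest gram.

58 g/day

Harris-Benedict: BMR = 447.593 + 9.247(84) + 3.098(174) − 4.33(27) = 1646.483 kcal/day.
TEE = 1646.483 × 1.25 = 2058.1038 kcal/day.
With stress factor 1.1: 2058.1038 × 1.1 = 2263.9141 kcal/day.
Fat energy = 23% × 2263.9141 = 520.7002 kcal.
Fat = 520.7002 ÷ 9 kcal/g = 57.8556 g.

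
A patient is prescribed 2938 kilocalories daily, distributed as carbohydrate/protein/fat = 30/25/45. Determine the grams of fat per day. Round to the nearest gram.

147 g/day

Fat energy = 45% × 2938 = 1322.1 kcal.
At 9 kcal/g: 1322.1 ÷ 9 = 146.9 g.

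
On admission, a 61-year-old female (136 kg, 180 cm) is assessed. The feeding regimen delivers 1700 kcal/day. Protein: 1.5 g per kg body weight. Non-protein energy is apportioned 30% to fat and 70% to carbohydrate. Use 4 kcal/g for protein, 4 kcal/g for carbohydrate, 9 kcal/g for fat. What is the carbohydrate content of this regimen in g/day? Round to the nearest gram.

155 g/day

Protein = 1.5 × 136 = 204 g → 204 × 4 = 816 kcal.
Non-protein calories = 1700 − 816 = 884 kcal.
Fat: 30% × 884 = 265.2 kcal; carbohydrate: 618.8 kcal.
Carbohydrate: 618.8 kcal ÷ 4 kcal/g = 154.7 g.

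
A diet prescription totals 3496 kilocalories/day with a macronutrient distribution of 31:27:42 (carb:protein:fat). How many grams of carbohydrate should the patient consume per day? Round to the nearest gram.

Carbohydrate energy = 31% × 3496 = 1083.76 kcal.
At 4 kcal/g: 1083.76 ÷ 4 = 270.94 g.

271 g/day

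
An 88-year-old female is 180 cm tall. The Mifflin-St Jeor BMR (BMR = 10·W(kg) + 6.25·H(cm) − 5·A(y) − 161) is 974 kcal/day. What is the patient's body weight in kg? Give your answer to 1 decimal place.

45.0 kg

974 = 10·W + 6.25(180) − 5(88) − 161
10·W = 974 − 524 = 450, so W = 45 kg.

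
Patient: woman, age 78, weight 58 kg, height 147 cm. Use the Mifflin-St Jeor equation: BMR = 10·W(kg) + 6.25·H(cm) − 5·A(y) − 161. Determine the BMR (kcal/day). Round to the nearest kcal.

948 kcal/day

Mifflin-St Jeor (female): BMR = 10(58) + 6.25(147) − 5(78) − 161 = 580 + 918.75 − 390 − 161 = 947.75 kcal/day.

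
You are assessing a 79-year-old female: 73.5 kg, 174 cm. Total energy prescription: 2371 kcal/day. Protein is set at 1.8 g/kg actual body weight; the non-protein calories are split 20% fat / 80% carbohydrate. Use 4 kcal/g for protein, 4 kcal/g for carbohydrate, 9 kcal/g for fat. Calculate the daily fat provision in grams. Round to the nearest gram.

41 g/day

Protein = 1.8 × 73.5 = 132.3 g → 132.3 × 4 = 529.2 kcal.
Non-protein calories = 2371 − 529.2 = 1841.8 kcal.
Fat: 20% × 1841.8 = 368.36 kcal; carbohydrate: 1473.44 kcal.
Fat: 368.36 kcal ÷ 9 kcal/g = 40.9289 g.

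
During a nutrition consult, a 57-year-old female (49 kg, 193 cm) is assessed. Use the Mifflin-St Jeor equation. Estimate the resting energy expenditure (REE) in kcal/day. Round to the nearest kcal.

1250 kcal/day

Mifflin-St Jeor (female): BMR = 10(49) + 6.25(193) − 5(57) − 161 = 490 + 1206.25 − 285 − 161 = 1250.25 kcal/day.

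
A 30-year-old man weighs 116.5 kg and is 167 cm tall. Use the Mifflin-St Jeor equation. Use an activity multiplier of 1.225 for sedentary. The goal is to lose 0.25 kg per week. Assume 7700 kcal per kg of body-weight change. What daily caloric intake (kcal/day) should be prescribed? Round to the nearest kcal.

Mifflin-St Jeor (male): BMR = 10(116.5) + 6.25(167) − 5(30) + 5 = 1165 + 1043.75 − 150 + 5 = 2063.75 kcal/day.
TEE = 2063.75 × 1.225 = 2528.0938 kcal/day.
Required daily deficit = 0.25 × 7700 ÷ 7 = 275 kcal/day.
Target intake = 2528.0938 − 275 = 2253.0938 kcal/day.

2253 kcal/day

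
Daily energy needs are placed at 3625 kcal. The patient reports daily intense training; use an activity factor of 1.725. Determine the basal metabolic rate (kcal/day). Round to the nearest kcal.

2101 kcal/day

BMR = TEE ÷ activity factor = 3625 ÷ 1.725 = 2101.4493 kcal/day.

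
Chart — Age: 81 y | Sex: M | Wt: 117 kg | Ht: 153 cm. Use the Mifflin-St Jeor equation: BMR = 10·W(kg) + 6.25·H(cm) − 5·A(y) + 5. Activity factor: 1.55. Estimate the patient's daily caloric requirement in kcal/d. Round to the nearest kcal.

Mifflin-St Jeor (male): BMR = 10(117) + 6.25(153) − 5(81) + 5 = 1170 + 956.25 − 405 + 5 = 1726.25 kcal/day.
TEE = BMR × activity factor = 1726.25 × 1.55 = 2675.6875 kcal/day.

2676 kcal/d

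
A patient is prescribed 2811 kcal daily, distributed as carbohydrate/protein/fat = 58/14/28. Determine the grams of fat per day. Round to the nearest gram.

87 g/day

Fat energy = 28% × 2811 = 787.08 kcal.
At 9 kcal/g: 787.08 ÷ 9 = 87.4533 g.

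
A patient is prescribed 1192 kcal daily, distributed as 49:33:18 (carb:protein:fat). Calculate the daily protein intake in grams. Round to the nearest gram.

98 g/day

Protein energy = 33% × 1192 = 393.36 kcal.
At 4 kcal/g: 393.36 ÷ 4 = 98.34 g.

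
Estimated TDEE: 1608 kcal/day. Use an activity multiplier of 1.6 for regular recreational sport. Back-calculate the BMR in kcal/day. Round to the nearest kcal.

BMR = TEE ÷ activity factor = 1608 ÷ 1.6 = 1005 kcal/day.

1005 kcal/day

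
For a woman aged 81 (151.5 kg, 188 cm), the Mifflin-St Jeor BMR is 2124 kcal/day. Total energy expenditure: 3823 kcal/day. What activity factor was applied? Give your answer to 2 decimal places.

Activity factor = TEE ÷ BMR = 3823 ÷ 2124 = 1.8.

1.80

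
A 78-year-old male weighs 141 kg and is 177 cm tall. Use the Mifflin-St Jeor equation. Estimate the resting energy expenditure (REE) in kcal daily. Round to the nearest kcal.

2131 kcal daily

Mifflin-St Jeor (male): BMR = 10(141) + 6.25(177) − 5(78) + 5 = 1410 + 1106.25 − 390 + 5 = 2131.25 kcal/day.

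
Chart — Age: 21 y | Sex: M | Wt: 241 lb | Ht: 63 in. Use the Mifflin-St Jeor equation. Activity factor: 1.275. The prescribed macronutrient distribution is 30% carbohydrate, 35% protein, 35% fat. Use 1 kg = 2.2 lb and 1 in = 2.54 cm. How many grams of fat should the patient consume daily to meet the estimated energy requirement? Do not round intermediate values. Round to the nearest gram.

99 g/day

Convert to metric: weight = 241 ÷ 2.2 = 109.5455 kg; height = 63 × 2.54 = 160.02 cm.
Mifflin-St Jeor (male): BMR = 10(109.5455) + 6.25(160.02) − 5(21) + 5 = 1095.4545 + 1000.125 − 105 + 5 = 1995.5795 kcal/day.
TEE = 1995.5795 × 1.275 = 2544.3639 kcal/day.
Fat energy = 35% × 2544.3639 = 890.5274 kcal.
Fat = 890.5274 ÷ 9 kcal/g = 98.9475 g.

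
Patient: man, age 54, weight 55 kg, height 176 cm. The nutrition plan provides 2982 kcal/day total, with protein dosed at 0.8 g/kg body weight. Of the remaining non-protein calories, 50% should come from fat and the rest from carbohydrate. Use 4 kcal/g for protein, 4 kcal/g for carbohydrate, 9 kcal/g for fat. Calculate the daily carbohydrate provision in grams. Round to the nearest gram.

Protein = 0.8 × 55 = 44 g → 44 × 4 = 176 kcal.
Non-protein calories = 2982 − 176 = 2806 kcal.
Fat: 50% × 2806 = 1403 kcal; carbohydrate: 1403 kcal.
Carbohydrate: 1403 kcal ÷ 4 kcal/g = 350.75 g.

351 g/day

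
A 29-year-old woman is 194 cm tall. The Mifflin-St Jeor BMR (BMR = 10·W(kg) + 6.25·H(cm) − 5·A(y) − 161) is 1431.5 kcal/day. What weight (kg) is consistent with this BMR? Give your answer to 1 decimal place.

52.5 kg

1431.5 = 10·W + 6.25(194) − 5(29) − 161
10·W = 1431.5 − 906.5 = 525, so W = 52.5 kg.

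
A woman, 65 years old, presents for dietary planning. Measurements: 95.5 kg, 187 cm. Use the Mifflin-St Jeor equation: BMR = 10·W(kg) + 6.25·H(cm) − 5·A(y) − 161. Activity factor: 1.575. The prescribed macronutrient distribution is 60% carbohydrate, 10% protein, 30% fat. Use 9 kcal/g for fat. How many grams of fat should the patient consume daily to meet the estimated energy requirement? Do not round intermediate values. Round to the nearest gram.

86 g/day

Mifflin-St Jeor (female): BMR = 10(95.5) + 6.25(187) − 5(65) − 161 = 955 + 1168.75 − 325 − 161 = 1637.75 kcal/day.
TEE = 1637.75 × 1.575 = 2579.4563 kcal/day.
Fat energy = 30% × 2579.4563 = 773.8369 kcal.
Fat = 773.8369 ÷ 9 kcal/g = 85.9819 g.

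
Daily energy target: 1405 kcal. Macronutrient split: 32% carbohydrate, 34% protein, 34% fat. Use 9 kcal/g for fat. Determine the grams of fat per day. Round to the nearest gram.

Fat energy = 34% × 1405 = 477.7 kcal.
At 9 kcal/g: 477.7 ÷ 9 = 53.0778 g.

53 g/day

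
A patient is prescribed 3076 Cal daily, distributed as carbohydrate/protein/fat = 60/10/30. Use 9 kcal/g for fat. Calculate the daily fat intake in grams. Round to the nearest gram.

103 g/day

Fat energy = 30% × 3076 = 922.8 kcal.
At 9 kcal/g: 922.8 ÷ 9 = 102.5333 g.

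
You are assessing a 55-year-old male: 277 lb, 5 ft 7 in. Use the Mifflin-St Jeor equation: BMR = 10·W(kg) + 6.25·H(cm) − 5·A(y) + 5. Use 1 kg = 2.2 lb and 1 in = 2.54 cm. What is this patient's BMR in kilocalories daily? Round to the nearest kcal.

Convert to metric: weight = 277 ÷ 2.2 = 125.9091 kg; height = (5×12 + 7) × 2.54 = 67 × 2.54 = 170.18 cm.
Mifflin-St Jeor (male): BMR = 10(125.9091) + 6.25(170.18) − 5(55) + 5 = 1259.0909 + 1063.625 − 275 + 5 = 2052.7159 kcal/day.

2053 kilocalories daily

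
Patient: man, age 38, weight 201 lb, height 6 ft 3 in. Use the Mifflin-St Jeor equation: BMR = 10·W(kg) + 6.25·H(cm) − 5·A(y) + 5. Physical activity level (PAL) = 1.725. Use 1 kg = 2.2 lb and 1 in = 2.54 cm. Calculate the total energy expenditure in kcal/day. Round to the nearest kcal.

3311 kcal/day

Convert to metric: weight = 201 ÷ 2.2 = 91.3636 kg; height = (6×12 + 3) × 2.54 = 75 × 2.54 = 190.5 cm.
Mifflin-St Jeor (male): BMR = 10(91.3636) + 6.25(190.5) − 5(38) + 5 = 913.6364 + 1190.625 − 190 + 5 = 1919.2614 kcal/day.
TEE = BMR × activity factor = 1919.2614 × 1.725 = 3310.7259 kcal/day.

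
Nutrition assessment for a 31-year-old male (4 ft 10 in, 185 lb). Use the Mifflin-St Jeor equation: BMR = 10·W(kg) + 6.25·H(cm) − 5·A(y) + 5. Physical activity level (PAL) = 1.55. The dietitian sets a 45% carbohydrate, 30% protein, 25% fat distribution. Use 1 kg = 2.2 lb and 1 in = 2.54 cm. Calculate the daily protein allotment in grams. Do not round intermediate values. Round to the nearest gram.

Convert to metric: weight = 185 ÷ 2.2 = 84.0909 kg; height = (4×12 + 10) × 2.54 = 58 × 2.54 = 147.32 cm.
Mifflin-St Jeor (male): BMR = 10(84.0909) + 6.25(147.32) − 5(31) + 5 = 840.9091 + 920.75 − 155 + 5 = 1611.6591 kcal/day.
TEE = 1611.6591 × 1.55 = 2498.0716 kcal/day.
Protein energy = 30% × 2498.0716 = 749.4215 kcal.
Protein = 749.4215 ÷ 4 kcal/g = 187.3554 g.

187 g/day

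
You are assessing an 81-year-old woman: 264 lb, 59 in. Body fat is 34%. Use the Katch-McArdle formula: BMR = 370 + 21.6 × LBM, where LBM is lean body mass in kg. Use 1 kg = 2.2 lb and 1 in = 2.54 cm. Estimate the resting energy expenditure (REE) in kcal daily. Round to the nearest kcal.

Convert to metric: weight = 264 ÷ 2.2 = 120 kg; height = 59 × 2.54 = 149.86 cm.
LBM = 120 × (1 − 0.34) = 79.2 kg. Katch-McArdle: BMR = 370 + 21.6 × 79.2 = 2080.72 kcal/day.

2081 kcal daily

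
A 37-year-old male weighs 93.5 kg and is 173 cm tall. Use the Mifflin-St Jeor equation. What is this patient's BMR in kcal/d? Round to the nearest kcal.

1836 kcal/d

Mifflin-St Jeor (male): BMR = 10(93.5) + 6.25(173) − 5(37) + 5 = 935 + 1081.25 − 185 + 5 = 1836.25 kcal/day.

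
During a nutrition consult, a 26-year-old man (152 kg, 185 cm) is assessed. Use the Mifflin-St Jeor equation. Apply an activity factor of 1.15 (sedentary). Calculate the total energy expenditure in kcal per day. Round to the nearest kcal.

Mifflin-St Jeor (male): BMR = 10(152) + 6.25(185) − 5(26) + 5 = 1520 + 1156.25 − 130 + 5 = 2551.25 kcal/day.
TEE = BMR × activity factor = 2551.25 × 1.15 = 2933.9375 kcal/day.

2934 kcal per day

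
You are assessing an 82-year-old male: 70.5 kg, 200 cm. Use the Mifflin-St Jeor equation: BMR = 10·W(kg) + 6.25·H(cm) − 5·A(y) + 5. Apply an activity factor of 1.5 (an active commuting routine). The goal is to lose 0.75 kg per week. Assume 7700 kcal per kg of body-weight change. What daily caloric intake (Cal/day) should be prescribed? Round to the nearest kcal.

Mifflin-St Jeor (male): BMR = 10(70.5) + 6.25(200) − 5(82) + 5 = 705 + 1250 − 410 + 5 = 1550 kcal/day.
TEE = 1550 × 1.5 = 2325 kcal/day.
Required daily deficit = 0.75 × 7700 ÷ 7 = 825 kcal/day.
Target intake = 2325 − 825 = 1500 kcal/day.

1500 Cal/day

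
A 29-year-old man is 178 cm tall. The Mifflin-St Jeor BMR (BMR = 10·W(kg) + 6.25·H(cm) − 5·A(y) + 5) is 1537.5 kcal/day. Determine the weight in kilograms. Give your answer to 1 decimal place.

1537.5 = 10·W + 6.25(178) − 5(29) + 5
10·W = 1537.5 − 972.5 = 565, so W = 56.5 kg.

56.5 kg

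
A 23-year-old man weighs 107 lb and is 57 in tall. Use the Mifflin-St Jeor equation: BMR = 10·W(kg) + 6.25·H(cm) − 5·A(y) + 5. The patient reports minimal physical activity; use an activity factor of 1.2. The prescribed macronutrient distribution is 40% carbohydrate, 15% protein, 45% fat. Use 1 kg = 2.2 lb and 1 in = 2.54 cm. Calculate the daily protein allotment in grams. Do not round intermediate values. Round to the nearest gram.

58 g/day

Convert to metric: weight = 107 ÷ 2.2 = 48.6364 kg; height = 57 × 2.54 = 144.78 cm.
Mifflin-St Jeor (male): BMR = 10(48.6364) + 6.25(144.78) − 5(23) + 5 = 486.3636 + 904.875 − 115 + 5 = 1281.2386 kcal/day.
TEE = 1281.2386 × 1.2 = 1537.4864 kcal/day.
Protein energy = 15% × 1537.4864 = 230.623 kcal.
Protein = 230.623 ÷ 4 kcal/g = 57.6557 g.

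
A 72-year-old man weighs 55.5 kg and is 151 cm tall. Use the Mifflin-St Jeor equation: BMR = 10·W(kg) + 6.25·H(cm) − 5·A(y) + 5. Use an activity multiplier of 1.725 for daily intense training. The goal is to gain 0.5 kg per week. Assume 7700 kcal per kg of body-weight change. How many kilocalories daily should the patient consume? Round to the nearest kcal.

Mifflin-St Jeor (male): BMR = 10(55.5) + 6.25(151) − 5(72) + 5 = 555 + 943.75 − 360 + 5 = 1143.75 kcal/day.
TEE = 1143.75 × 1.725 = 1972.9688 kcal/day.
Required daily surplus = 0.5 × 7700 ÷ 7 = 550 kcal/day.
Target intake = 1972.9688 + 550 = 2522.9688 kcal/day.

2523 kilocalories daily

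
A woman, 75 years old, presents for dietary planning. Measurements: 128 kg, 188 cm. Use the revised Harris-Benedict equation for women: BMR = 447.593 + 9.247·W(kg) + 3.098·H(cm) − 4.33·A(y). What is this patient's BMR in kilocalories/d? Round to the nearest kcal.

1889 kilocalories/d

Harris-Benedict: BMR = 447.593 + 9.247(128) + 3.098(188) − 4.33(75) = 1888.883 kcal/day.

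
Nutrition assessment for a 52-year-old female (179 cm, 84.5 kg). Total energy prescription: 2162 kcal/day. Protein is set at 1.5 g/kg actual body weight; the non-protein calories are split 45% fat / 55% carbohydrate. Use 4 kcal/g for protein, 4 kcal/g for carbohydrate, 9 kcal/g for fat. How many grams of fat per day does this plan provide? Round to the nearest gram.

Protein = 1.5 × 84.5 = 126.75 g → 126.75 × 4 = 507 kcal.
Non-protein calories = 2162 − 507 = 1655 kcal.
Fat: 45% × 1655 = 744.75 kcal; carbohydrate: 910.25 kcal.
Fat: 744.75 kcal ÷ 9 kcal/g = 82.75 g.

83 g/day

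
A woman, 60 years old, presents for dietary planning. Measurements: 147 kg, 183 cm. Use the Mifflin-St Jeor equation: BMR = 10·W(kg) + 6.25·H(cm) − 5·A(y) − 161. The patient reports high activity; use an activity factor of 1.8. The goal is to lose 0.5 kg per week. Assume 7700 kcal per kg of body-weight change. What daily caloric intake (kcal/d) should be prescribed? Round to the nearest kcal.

3325 kcal/d

Mifflin-St Jeor (female): BMR = 10(147) + 6.25(183) − 5(60) − 161 = 1470 + 1143.75 − 300 − 161 = 2152.75 kcal/day.
TEE = 2152.75 × 1.8 = 3874.95 kcal/day.
Required daily deficit = 0.5 × 7700 ÷ 7 = 550 kcal/day.
Target intake = 3874.95 − 550 = 3324.95 kcal/day.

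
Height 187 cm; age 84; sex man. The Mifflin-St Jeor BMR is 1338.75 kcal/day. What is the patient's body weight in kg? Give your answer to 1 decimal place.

1338.75 = 10·W + 6.25(187) − 5(84) + 5
10·W = 1338.75 − 753.75 = 585, so W = 58.5 kg.

58.5 kg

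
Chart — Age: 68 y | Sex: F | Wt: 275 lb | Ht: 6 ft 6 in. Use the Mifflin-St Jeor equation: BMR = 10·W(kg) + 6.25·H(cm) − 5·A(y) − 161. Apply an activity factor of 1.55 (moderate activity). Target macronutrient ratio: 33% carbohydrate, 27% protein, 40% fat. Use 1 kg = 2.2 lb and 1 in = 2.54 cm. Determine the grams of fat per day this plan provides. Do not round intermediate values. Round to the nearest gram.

Convert to metric: weight = 275 ÷ 2.2 = 125 kg; height = (6×12 + 6) × 2.54 = 78 × 2.54 = 198.12 cm.
Mifflin-St Jeor (female): BMR = 10(125) + 6.25(198.12) − 5(68) − 161 = 1250 + 1238.25 − 340 − 161 = 1987.25 kcal/day.
TEE = 1987.25 × 1.55 = 3080.2375 kcal/day.
Fat energy = 40% × 3080.2375 = 1232.095 kcal.
Fat = 1232.095 ÷ 9 kcal/g = 136.8994 g.

137 g/day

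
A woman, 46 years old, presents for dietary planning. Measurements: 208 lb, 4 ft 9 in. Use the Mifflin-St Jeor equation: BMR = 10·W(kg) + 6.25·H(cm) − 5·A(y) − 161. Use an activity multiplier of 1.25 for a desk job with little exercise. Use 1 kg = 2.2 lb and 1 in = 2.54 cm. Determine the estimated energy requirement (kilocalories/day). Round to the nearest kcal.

1824 kilocalories/day

Convert to metric: weight = 208 ÷ 2.2 = 94.5455 kg; height = (4×12 + 9) × 2.54 = 57 × 2.54 = 144.78 cm.
Mifflin-St Jeor (female): BMR = 10(94.5455) + 6.25(144.78) − 5(46) − 161 = 945.4545 + 904.875 − 230 − 161 = 1459.3295 kcal/day.
TEE = BMR × activity factor = 1459.3295 × 1.25 = 1824.1619 kcal/day.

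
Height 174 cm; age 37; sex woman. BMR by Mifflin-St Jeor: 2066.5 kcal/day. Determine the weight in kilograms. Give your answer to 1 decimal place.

132.5 kg

2066.5 = 10·W + 6.25(174) − 5(37) − 161
10·W = 2066.5 − 741.5 = 1325, so W = 132.5 kg.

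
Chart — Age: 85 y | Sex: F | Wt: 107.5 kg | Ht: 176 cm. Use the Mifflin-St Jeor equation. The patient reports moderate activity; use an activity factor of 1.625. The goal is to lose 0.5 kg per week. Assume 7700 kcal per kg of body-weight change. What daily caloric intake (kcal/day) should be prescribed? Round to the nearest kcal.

2032 kcal/day

Mifflin-St Jeor (female): BMR = 10(107.5) + 6.25(176) − 5(85) − 161 = 1075 + 1100 − 425 − 161 = 1589 kcal/day.
TEE = 1589 × 1.625 = 2582.125 kcal/day.
Required daily deficit = 0.5 × 7700 ÷ 7 = 550 kcal/day.
Target intake = 2582.125 − 550 = 2032.125 kcal/day.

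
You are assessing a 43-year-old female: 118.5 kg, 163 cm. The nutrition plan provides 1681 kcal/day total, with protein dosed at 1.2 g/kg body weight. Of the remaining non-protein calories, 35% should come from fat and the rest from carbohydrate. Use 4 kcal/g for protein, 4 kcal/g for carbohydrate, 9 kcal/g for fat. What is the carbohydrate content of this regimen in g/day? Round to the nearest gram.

Protein = 1.2 × 118.5 = 142.2 g → 142.2 × 4 = 568.8 kcal.
Non-protein calories = 1681 − 568.8 = 1112.2 kcal.
Fat: 35% × 1112.2 = 389.27 kcal; carbohydrate: 722.93 kcal.
Carbohydrate: 722.93 kcal ÷ 4 kcal/g = 180.7325 g.

181 g/day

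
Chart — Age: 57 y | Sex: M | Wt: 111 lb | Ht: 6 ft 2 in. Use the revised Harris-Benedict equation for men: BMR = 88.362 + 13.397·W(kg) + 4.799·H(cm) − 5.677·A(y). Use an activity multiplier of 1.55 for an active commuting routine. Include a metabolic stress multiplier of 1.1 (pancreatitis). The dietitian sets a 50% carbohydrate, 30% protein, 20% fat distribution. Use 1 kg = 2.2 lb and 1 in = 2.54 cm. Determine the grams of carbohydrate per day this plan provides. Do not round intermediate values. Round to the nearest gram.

286 g/day

Convert to metric: weight = 111 ÷ 2.2 = 50.4545 kg; height = (6×12 + 2) × 2.54 = 74 × 2.54 = 187.96 cm.
Harris-Benedict: BMR = 88.362 + 13.397(50.4545) + 4.799(187.96) − 5.677(57) = 1342.7326 kcal/day.
TEE = 1342.7326 × 1.55 = 2081.2355 kcal/day.
With stress factor 1.1: 2081.2355 × 1.1 = 2289.3591 kcal/day.
Carbohydrate energy = 50% × 2289.3591 = 1144.6795 kcal.
Carbohydrate = 1144.6795 ÷ 4 kcal/g = 286.1699 g.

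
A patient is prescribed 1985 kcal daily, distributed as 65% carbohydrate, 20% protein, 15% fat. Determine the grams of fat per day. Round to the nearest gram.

33 g/day

Fat energy = 15% × 1985 = 297.75 kcal.
At 9 kcal/g: 297.75 ÷ 9 = 33.0833 g.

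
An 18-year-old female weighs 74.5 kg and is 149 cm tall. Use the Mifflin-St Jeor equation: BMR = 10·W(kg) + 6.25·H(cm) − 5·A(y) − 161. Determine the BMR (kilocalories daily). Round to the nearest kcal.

Mifflin-St Jeor (female): BMR = 10(74.5) + 6.25(149) − 5(18) − 161 = 745 + 931.25 − 90 − 161 = 1425.25 kcal/day.

1425 kilocalories daily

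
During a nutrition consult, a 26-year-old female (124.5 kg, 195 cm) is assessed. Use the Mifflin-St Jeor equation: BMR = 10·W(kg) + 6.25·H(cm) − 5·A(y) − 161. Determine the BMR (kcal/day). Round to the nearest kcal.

2173 kcal/day

Mifflin-St Jeor (female): BMR = 10(124.5) + 6.25(195) − 5(26) − 161 = 1245 + 1218.75 − 130 − 161 = 2172.75 kcal/day.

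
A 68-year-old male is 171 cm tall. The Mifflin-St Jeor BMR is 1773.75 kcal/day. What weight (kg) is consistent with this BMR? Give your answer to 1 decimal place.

1773.75 = 10·W + 6.25(171) − 5(68) + 5
10·W = 1773.75 − 733.75 = 1040, so W = 104 kg.

104.0 kg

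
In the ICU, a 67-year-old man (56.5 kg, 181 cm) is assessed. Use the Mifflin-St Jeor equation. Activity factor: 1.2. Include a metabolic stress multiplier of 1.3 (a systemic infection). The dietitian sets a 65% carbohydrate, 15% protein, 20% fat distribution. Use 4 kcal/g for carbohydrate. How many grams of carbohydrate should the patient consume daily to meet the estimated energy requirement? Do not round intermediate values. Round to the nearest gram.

346 g/day

Mifflin-St Jeor (male): BMR = 10(56.5) + 6.25(181) − 5(67) + 5 = 565 + 1131.25 − 335 + 5 = 1366.25 kcal/day.
TEE = 1366.25 × 1.2 = 1639.5 kcal/day.
With stress factor 1.3: 1639.5 × 1.3 = 2131.35 kcal/day.
Carbohydrate energy = 65% × 2131.35 = 1385.3775 kcal.
Carbohydrate = 1385.3775 ÷ 4 kcal/g = 346.3444 g.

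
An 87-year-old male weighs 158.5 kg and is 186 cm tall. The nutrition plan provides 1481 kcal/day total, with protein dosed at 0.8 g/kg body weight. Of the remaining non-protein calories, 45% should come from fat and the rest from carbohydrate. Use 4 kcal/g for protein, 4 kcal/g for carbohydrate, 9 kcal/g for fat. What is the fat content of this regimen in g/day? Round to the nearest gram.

49 g/day

Protein = 0.8 × 158.5 = 126.8 g → 126.8 × 4 = 507.2 kcal.
Non-protein calories = 1481 − 507.2 = 973.8 kcal.
Fat: 45% × 973.8 = 438.21 kcal; carbohydrate: 535.59 kcal.
Fat: 438.21 kcal ÷ 9 kcal/g = 48.69 g.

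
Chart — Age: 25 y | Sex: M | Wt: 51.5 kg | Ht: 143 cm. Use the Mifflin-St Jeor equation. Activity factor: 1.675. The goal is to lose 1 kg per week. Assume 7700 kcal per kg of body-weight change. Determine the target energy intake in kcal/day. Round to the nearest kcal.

Mifflin-St Jeor (male): BMR = 10(51.5) + 6.25(143) − 5(25) + 5 = 515 + 893.75 − 125 + 5 = 1288.75 kcal/day.
TEE = 1288.75 × 1.675 = 2158.6563 kcal/day.
Required daily deficit = 1 × 7700 ÷ 7 = 1100 kcal/day.
Target intake = 2158.6563 − 1100 = 1058.6563 kcal/day.

1059 kcal/day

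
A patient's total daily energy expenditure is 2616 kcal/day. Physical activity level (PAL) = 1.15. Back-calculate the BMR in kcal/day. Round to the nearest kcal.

BMR = TEE ÷ activity factor = 2616 ÷ 1.15 = 2274.7826 kcal/day.

2275 kcal/day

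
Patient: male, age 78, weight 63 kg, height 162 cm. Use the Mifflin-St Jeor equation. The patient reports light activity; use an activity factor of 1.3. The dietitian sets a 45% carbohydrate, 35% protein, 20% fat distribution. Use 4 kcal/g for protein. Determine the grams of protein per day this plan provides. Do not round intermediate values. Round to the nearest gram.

143 g/day

Mifflin-St Jeor (male): BMR = 10(63) + 6.25(162) − 5(78) + 5 = 630 + 1012.5 − 390 + 5 = 1257.5 kcal/day.
TEE = 1257.5 × 1.3 = 1634.75 kcal/day.
Protein energy = 35% × 1634.75 = 572.1625 kcal.
Protein = 572.1625 ÷ 4 kcal/g = 143.0406 g.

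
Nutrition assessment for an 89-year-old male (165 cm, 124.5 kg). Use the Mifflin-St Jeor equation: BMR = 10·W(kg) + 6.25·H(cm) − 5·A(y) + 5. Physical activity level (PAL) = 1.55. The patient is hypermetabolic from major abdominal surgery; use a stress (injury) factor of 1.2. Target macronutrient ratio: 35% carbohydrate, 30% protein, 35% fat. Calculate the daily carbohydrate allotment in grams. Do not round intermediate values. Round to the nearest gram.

Mifflin-St Jeor (male): BMR = 10(124.5) + 6.25(165) − 5(89) + 5 = 1245 + 1031.25 − 445 + 5 = 1836.25 kcal/day.
TEE = 1836.25 × 1.55 = 2846.1875 kcal/day.
With stress factor 1.2: 2846.1875 × 1.2 = 3415.425 kcal/day.
Carbohydrate energy = 35% × 3415.425 = 1195.3988 kcal.
Carbohydrate = 1195.3988 ÷ 4 kcal/g = 298.8497 g.

299 g/day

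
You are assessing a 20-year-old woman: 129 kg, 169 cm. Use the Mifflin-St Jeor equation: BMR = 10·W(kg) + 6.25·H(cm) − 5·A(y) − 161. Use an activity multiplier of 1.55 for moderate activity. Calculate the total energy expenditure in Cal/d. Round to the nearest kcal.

Mifflin-St Jeor (female): BMR = 10(129) + 6.25(169) − 5(20) − 161 = 1290 + 1056.25 − 100 − 161 = 2085.25 kcal/day.
TEE = BMR × activity factor = 2085.25 × 1.55 = 3232.1375 kcal/day.

3232 Cal/d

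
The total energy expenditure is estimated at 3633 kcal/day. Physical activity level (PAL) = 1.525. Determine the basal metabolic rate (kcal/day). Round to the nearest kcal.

2382 kcal/day

BMR = TEE ÷ activity factor = 3633 ÷ 1.525 = 2382.2951 kcal/day.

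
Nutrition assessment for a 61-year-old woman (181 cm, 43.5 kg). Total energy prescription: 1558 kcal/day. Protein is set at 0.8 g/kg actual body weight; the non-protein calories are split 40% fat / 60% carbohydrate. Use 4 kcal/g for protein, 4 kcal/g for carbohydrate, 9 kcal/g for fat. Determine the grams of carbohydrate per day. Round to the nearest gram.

Protein = 0.8 × 43.5 = 34.8 g → 34.8 × 4 = 139.2 kcal.
Non-protein calories = 1558 − 139.2 = 1418.8 kcal.
Fat: 40% × 1418.8 = 567.52 kcal; carbohydrate: 851.28 kcal.
Carbohydrate: 851.28 kcal ÷ 4 kcal/g = 212.82 g.

213 g/day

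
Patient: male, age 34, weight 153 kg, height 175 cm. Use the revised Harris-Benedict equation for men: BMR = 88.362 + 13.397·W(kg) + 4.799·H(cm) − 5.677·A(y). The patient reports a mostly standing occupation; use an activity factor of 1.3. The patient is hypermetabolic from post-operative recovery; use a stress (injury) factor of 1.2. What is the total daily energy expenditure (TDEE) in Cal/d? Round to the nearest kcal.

4344 Cal/d

Harris-Benedict: BMR = 88.362 + 13.397(153) + 4.799(175) − 5.677(34) = 2784.91 kcal/day.
TEE = BMR × activity factor = 2784.91 × 1.3 = 3620.383 kcal/day.
Apply stress factor: 3620.383 × 1.2 = 4344.4596 kcal/day.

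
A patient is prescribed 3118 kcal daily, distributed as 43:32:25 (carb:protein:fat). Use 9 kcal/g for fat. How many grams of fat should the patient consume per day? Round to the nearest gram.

87 g/day

Fat energy = 25% × 3118 = 779.5 kcal.
At 9 kcal/g: 779.5 ÷ 9 = 86.6111 g.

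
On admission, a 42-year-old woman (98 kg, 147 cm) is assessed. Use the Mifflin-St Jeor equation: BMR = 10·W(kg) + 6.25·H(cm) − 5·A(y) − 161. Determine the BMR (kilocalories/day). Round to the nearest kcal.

Mifflin-St Jeor (female): BMR = 10(98) + 6.25(147) − 5(42) − 161 = 980 + 918.75 − 210 − 161 = 1527.75 kcal/day.

1528 kilocalories/day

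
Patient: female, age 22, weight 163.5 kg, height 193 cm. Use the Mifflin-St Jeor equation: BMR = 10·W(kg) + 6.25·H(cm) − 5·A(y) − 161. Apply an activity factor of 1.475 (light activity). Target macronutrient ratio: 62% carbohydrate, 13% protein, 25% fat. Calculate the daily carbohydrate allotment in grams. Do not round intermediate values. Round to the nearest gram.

588 g/day

Mifflin-St Jeor (female): BMR = 10(163.5) + 6.25(193) − 5(22) − 161 = 1635 + 1206.25 − 110 − 161 = 2570.25 kcal/day.
TEE = 2570.25 × 1.475 = 3791.1188 kcal/day.
Carbohydrate energy = 62% × 3791.1188 = 2350.4936 kcal.
Carbohydrate = 2350.4936 ÷ 4 kcal/g = 587.6234 g.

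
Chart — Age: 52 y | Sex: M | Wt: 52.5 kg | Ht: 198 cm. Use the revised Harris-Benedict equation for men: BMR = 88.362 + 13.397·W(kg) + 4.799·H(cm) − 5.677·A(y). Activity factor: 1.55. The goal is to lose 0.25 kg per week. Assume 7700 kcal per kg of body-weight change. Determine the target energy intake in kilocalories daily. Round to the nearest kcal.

Harris-Benedict: BMR = 88.362 + 13.397(52.5) + 4.799(198) − 5.677(52) = 1446.7025 kcal/day.
TEE = 1446.7025 × 1.55 = 2242.3889 kcal/day.
Required daily deficit = 0.25 × 7700 ÷ 7 = 275 kcal/day.
Target intake = 2242.3889 − 275 = 1967.3889 kcal/day.

1967 kilocalories daily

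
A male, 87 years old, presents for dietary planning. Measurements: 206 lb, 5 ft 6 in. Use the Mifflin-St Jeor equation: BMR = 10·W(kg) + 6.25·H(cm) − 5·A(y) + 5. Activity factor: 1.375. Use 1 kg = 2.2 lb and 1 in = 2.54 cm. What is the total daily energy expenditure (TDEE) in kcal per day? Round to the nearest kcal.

Convert to metric: weight = 206 ÷ 2.2 = 93.6364 kg; height = (5×12 + 6) × 2.54 = 66 × 2.54 = 167.64 cm.
Mifflin-St Jeor (male): BMR = 10(93.6364) + 6.25(167.64) − 5(87) + 5 = 936.3636 + 1047.75 − 435 + 5 = 1554.1136 kcal/day.
TEE = BMR × activity factor = 1554.1136 × 1.375 = 2136.9063 kcal/day.

2137 kcal per day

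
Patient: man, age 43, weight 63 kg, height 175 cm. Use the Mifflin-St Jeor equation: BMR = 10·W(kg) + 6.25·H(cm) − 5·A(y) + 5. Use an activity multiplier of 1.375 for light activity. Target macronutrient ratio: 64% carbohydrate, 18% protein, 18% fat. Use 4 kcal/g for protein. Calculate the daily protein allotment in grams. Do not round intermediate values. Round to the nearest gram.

94 g/day

Mifflin-St Jeor (male): BMR = 10(63) + 6.25(175) − 5(43) + 5 = 630 + 1093.75 − 215 + 5 = 1513.75 kcal/day.
TEE = 1513.75 × 1.375 = 2081.4063 kcal/day.
Protein energy = 18% × 2081.4063 = 374.6531 kcal.
Protein = 374.6531 ÷ 4 kcal/g = 93.6633 g.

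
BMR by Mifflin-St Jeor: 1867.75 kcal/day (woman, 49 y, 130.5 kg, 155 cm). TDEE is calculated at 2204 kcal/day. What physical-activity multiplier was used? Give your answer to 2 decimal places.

1.18

Activity factor = TEE ÷ BMR = 2204 ÷ 1867.75 = 1.18.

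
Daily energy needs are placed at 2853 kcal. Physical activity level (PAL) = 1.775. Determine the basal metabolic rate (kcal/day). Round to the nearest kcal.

1607 kcal/day

BMR = TEE ÷ activity factor = 2853 ÷ 1.775 = 1607.3239 kcal/day.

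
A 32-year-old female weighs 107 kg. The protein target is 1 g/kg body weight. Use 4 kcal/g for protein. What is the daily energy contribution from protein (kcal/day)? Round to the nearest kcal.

428 kcal/day

Protein = 1 g/kg × 107 kg = 107 g/day.
Protein energy = 107 g × 4 kcal/g = 428 kcal/day.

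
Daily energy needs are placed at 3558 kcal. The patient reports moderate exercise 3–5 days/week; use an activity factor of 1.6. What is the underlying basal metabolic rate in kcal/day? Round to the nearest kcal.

BMR = TEE ÷ activity factor = 3558 ÷ 1.6 = 2223.75 kcal/day.

2224 kcal/day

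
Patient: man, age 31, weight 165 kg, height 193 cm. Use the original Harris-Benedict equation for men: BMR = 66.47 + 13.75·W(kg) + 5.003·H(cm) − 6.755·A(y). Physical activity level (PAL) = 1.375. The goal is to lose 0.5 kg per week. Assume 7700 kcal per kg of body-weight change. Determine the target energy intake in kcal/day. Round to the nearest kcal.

Harris-Benedict: BMR = 66.47 + 13.75(165) + 5.003(193) − 6.755(31) = 3091.394 kcal/day.
TEE = 3091.394 × 1.375 = 4250.6668 kcal/day.
Required daily deficit = 0.5 × 7700 ÷ 7 = 550 kcal/day.
Target intake = 4250.6668 − 550 = 3700.6668 kcal/day.

3701 kcal/day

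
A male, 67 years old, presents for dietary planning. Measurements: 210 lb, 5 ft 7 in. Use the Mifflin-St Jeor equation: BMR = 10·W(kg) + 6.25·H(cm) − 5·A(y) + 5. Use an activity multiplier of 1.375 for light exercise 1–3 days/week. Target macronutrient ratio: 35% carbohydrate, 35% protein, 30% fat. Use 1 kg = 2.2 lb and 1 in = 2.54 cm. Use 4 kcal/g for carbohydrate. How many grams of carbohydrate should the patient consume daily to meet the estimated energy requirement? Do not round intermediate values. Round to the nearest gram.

Convert to metric: weight = 210 ÷ 2.2 = 95.4545 kg; height = (5×12 + 7) × 2.54 = 67 × 2.54 = 170.18 cm.
Mifflin-St Jeor (male): BMR = 10(95.4545) + 6.25(170.18) − 5(67) + 5 = 954.5455 + 1063.625 − 335 + 5 = 1688.1705 kcal/day.
TEE = 1688.1705 × 1.375 = 2321.2344 kcal/day.
Carbohydrate energy = 35% × 2321.2344 = 812.432 kcal.
Carbohydrate = 812.432 ÷ 4 kcal/g = 203.108 g.

203 g/day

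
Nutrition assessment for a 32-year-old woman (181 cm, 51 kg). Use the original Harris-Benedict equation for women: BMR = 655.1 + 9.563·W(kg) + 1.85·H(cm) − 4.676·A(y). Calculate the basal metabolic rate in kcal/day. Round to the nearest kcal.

Harris-Benedict: BMR = 655.1 + 9.563(51) + 1.85(181) − 4.676(32) = 1328.031 kcal/day.

1328 kcal/day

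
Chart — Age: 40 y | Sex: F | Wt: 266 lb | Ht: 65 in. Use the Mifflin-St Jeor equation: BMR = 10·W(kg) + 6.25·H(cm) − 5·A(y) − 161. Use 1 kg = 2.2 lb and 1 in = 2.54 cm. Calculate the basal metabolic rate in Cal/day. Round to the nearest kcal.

Convert to metric: weight = 266 ÷ 2.2 = 120.9091 kg; height = 65 × 2.54 = 165.1 cm.
Mifflin-St Jeor (female): BMR = 10(120.9091) + 6.25(165.1) − 5(40) − 161 = 1209.0909 + 1031.875 − 200 − 161 = 1879.9659 kcal/day.

1880 Cal/day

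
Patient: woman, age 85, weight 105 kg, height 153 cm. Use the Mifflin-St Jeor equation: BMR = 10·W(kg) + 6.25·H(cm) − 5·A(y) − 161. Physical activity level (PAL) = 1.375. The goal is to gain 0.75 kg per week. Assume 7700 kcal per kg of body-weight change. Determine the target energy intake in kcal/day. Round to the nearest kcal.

Mifflin-St Jeor (female): BMR = 10(105) + 6.25(153) − 5(85) − 161 = 1050 + 956.25 − 425 − 161 = 1420.25 kcal/day.
TEE = 1420.25 × 1.375 = 1952.8438 kcal/day.
Required daily surplus = 0.75 × 7700 ÷ 7 = 825 kcal/day.
Target intake = 1952.8438 + 825 = 2777.8438 kcal/day.

2778 kcal/day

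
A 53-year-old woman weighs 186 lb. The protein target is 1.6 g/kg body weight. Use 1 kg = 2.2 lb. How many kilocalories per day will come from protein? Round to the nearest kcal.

Weight in kg = 186 ÷ 2.2 = 84.5455 kg.
Protein = 1.6 g/kg × 84.5455 kg = 135.2727 g/day.
Protein energy = 135.2727 g × 4 kcal/g = 541.0909 kcal/day.

541 kcal/day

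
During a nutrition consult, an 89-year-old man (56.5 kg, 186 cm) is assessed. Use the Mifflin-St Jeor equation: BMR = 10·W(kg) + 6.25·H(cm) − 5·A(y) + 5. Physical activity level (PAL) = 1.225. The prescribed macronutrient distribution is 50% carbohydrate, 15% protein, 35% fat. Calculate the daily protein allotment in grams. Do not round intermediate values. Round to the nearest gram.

59 g/day

Mifflin-St Jeor (male): BMR = 10(56.5) + 6.25(186) − 5(89) + 5 = 565 + 1162.5 − 445 + 5 = 1287.5 kcal/day.
TEE = 1287.5 × 1.225 = 1577.1875 kcal/day.
Protein energy = 15% × 1577.1875 = 236.5781 kcal.
Protein = 236.5781 ÷ 4 kcal/g = 59.1445 g.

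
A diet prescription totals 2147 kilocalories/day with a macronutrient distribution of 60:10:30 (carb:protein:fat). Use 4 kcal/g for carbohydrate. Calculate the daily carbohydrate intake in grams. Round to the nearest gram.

Carbohydrate energy = 60% × 2147 = 1288.2 kcal.
At 4 kcal/g: 1288.2 ÷ 4 = 322.05 g.

322 g/day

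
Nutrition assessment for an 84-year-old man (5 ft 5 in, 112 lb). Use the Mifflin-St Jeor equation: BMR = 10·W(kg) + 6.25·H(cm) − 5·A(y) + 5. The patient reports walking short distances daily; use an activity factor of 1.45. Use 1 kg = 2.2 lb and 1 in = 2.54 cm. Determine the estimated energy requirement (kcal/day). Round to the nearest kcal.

1633 kcal/day

Convert to metric: weight = 112 ÷ 2.2 = 50.9091 kg; height = (5×12 + 5) × 2.54 = 65 × 2.54 = 165.1 cm.
Mifflin-St Jeor (male): BMR = 10(50.9091) + 6.25(165.1) − 5(84) + 5 = 509.0909 + 1031.875 − 420 + 5 = 1125.9659 kcal/day.
TEE = BMR × activity factor = 1125.9659 × 1.45 = 1632.6506 kcal/day.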